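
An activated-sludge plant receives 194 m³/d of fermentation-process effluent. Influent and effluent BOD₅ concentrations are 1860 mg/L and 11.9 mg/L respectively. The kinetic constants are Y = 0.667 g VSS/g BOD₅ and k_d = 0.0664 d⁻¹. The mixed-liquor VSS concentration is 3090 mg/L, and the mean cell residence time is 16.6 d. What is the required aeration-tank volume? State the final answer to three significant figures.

Steady-state biomass mass balance: V·X·(1 + k_d·θ_c) = Y·Q·(S₀ − S)·θ_c, so V = 0.667 × 194 × (1860 − 11.9) × 16.6 / [3090 × (1 + 0.0664 × 16.6)] = 3.97×10^6 / 6496 = 611.1 m³.

V ≈ 611 m³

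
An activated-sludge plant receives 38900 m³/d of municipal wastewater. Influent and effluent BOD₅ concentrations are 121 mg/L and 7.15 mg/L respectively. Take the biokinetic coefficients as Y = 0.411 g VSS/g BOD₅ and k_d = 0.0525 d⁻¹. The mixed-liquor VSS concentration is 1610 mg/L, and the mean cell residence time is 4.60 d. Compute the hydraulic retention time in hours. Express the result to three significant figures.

Rearranging the biomass balance for a CMAS with decay, V = Y·Q·ΔS·θ_c / [X·(1+k_d θ_c)] = 0.411 × 38900 × (121 − 7.15) × 4.60 / [1610 × (1 + 0.0525 × 4.60)] = 8.37×10^6 / 1999 = 4189 m³.
τ = V/Q = 4189/38900 = 0.1077 d, or 2.584 h.

τ ≈ 2.58 h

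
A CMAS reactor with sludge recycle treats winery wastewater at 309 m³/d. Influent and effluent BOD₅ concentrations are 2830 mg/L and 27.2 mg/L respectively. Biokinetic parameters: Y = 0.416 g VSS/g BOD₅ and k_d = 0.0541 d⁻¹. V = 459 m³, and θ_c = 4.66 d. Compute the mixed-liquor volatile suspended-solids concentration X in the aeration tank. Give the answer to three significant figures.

X ≈ 2920 mg/L

From V·X·(1 + k_d·θ_c) = Y·Q·(S₀ − S)·θ_c: X = 0.416 × 309 × (2830 − 27.2) × 4.66 / [459 × (1 + 0.0541 × 4.66)] = 2921 mg/L.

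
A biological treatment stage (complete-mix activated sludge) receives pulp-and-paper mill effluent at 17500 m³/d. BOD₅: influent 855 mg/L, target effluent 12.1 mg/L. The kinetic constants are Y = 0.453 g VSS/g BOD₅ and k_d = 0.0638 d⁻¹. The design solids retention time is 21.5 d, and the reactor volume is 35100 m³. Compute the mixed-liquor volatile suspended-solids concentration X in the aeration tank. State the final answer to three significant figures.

X ≈ 1730 mg/L

Solving the biomass balance for X: X = Y Q (S₀−S) θ_c / [V (1+k_d θ_c)] = 0.453 × 17500 × (855 − 12.1) × 21.5 / [35100 × (1 + 0.0638 × 21.5)] = 1726 mg/L.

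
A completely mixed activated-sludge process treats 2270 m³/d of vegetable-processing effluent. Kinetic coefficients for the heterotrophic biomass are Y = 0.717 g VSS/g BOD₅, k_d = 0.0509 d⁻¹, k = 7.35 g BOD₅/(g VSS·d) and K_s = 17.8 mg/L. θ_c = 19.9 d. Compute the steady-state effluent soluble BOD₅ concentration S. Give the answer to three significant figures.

From the Monod/SRT balance for a CMAS, S = K_s·(1+k_d θ_c)/[θ_c·(Y k − k_d) − 1] = 17.8 × (1 + 0.0509 × 19.9) / [19.9 × (0.717 × 7.35 − 0.0509) − 1] = 35.83 / 102.9 = 0.3483 mg/L.

S ≈ 0.348 mg/L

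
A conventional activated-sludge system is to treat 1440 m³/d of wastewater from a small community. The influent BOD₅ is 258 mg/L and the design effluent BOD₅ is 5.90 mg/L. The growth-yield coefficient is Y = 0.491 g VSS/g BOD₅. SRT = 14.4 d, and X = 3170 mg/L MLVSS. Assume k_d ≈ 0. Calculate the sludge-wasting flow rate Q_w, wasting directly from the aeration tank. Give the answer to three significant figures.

Q_w ≈ 56.2 m³/d

Biomass mass balance (decay neglected): V·X = Y·Q·(S₀ − S)·θ_c, so V = 0.491 × 1440 × (258 − 5.90) × 14.4 / 3170 = 809.7 m³.
Wasting from the aeration tank: Q_w = V / θ_c = 809.7 / 14.4 = 56.23 m³/d.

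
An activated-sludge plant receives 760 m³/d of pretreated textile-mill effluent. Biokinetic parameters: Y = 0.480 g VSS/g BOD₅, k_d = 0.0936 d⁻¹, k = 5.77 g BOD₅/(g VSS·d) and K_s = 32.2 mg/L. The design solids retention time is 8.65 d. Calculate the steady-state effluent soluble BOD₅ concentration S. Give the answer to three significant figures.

S ≈ 2.63 mg/L

For a completely mixed reactor with recycle the Lawrence–McCarty relation gives S = K_s·(1 + k_d·θ_c) / [θ_c·(Y·k − k_d) − 1] = 32.2 × (1 + 0.0936 × 8.65) / [8.65 × (0.480 × 5.77 − 0.0936) − 1] = 58.27 / 22.15 = 2.631 mg/L.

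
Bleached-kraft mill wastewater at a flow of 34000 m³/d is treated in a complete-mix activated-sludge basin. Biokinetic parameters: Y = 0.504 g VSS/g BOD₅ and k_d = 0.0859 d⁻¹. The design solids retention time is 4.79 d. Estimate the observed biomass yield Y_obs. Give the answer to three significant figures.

Correct the yield for decay: Y_obs = Y/(1 + k_d θ_c) = 0.504 / (1 + 0.0859 × 4.79) = 0.504 / 1.411 = 0.3571.

Y_obs ≈ 0.357 g VSS/g BOD₅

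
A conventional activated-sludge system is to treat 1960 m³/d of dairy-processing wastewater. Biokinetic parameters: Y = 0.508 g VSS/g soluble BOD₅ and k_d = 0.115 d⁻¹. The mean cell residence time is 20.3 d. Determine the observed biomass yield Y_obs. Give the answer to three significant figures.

Y_obs ≈ 0.152 g VSS/g soluble BOD₅

Observed yield with endogenous decay: Y_obs = Y / (1 + k_d·θ_c) = 0.508 / (1 + 0.115 × 20.3) = 0.508 / 3.335 = 0.1523 g VSS/g soluble BOD₅.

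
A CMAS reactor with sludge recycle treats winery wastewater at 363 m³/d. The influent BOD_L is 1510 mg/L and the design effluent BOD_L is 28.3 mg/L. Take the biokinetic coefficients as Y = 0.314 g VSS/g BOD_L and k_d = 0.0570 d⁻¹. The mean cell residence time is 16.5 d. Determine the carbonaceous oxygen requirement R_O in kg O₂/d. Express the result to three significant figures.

R_O ≈ 414 kg O₂/d

Correct the yield for decay: Y_obs = Y/(1 + k_d θ_c) = 0.314 / (1 + 0.0570 × 16.5) = 0.314 / 1.941 = 0.1618.
Q·(S₀ − S) = 363 × (1510 − 28.3) × 10⁻³ = 537.9 kg/d removed.
Biomass synthesised: P_X = Y_obs × 537.9 = 87.03 kg VSS/d.
R_O = Q·ΔS − 1.42 P_X = 537.9 − 123.6 = 414.3 kg O₂/d.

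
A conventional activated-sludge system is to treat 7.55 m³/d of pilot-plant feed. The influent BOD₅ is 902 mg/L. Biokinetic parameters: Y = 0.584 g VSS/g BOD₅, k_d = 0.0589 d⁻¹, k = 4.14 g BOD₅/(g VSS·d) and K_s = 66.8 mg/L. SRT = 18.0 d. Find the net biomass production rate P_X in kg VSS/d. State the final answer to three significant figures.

P_X ≈ 1.92 kg VSS/d

For a completely mixed reactor with recycle the Lawrence–McCarty relation gives S = K_s·(1 + k_d·θ_c) / [θ_c·(Y·k − k_d) − 1] = 66.8 × (1 + 0.0589 × 18.0) / [18.0 × (0.584 × 4.14 − 0.0589) − 1] = 137.6 / 41.46 = 3.319 mg/L.
Y_obs = Y / (1 + k_d θ_c) = 0.584 / (1 + 0.0589 × 18.0) = 0.584 / 2.060 = 0.2835.
Q·(S₀ − S) = 7.55 × (902 − 3.32) × 10⁻³ = 6.785 kg/d removed.
Biomass produced: P_X = Y_obs·Q·ΔS = 0.2835 × 6.785 ≈ 1.923 kg VSS/d.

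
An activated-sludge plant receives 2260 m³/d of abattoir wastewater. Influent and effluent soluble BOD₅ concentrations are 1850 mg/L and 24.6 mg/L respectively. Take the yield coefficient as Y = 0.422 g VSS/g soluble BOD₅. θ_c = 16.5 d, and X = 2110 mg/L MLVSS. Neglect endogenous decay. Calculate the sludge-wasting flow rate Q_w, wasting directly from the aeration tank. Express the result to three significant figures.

Biomass mass balance (decay neglected): V·X = Y·Q·(S₀ − S)·θ_c, so V = 0.422 × 2260 × (1850 − 24.6) × 16.5 / 2110 = 13614 m³.
For wasting at MLVSS concentration, Q_w = V/θ_c = 13614/16.5 = 825.1 m³/d.

Q_w ≈ 825 m³/d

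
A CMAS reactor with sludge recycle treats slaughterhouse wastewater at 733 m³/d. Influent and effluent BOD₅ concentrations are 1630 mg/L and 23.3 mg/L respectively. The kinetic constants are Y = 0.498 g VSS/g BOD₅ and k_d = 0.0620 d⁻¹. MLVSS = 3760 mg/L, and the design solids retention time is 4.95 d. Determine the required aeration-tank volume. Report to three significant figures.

V ≈ 591 m³

From the SRT design equation V = Y Q (S₀−S) θ_c / [X (1 + k_d θ_c)] = 0.498 × 733 × (1630 − 23.3) × 4.95 / [3760 × (1 + 0.0620 × 4.95)] = 2.9×10^6 / 4914 = 590.8 m³.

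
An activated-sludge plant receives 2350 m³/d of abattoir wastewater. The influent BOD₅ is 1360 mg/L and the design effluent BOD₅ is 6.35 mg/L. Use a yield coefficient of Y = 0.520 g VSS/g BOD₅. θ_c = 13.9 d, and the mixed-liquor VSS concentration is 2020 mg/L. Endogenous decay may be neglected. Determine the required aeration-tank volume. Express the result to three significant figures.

V ≈ 11400 m³

V·X = Y·Q·ΔS·θ_c gives V = 0.520 × 2350 × (1360 − 6.35) × 13.9 / 2020 = 11383 m³.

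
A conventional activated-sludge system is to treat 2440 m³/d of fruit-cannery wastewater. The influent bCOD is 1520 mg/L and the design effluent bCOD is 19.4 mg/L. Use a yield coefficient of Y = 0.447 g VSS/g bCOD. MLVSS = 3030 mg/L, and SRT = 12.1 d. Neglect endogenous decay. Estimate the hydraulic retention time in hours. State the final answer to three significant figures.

With k_d = 0 the design equation reduces to V = Y Q (S₀−S) θ_c / X = 0.447 × 2440 × (1520 − 19.4) × 12.1 / 3030 = 6536 m³.
τ = V/Q = 6536/2440 = 2.679 d, or 64.29 h.

τ ≈ 64.3 h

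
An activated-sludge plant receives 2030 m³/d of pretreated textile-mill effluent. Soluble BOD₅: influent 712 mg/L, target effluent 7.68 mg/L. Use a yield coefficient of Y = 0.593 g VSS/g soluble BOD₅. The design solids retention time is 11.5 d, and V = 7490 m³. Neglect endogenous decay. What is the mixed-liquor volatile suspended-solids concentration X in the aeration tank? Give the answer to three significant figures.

From V·X = Y·Q·(S₀ − S)·θ_c (decay neglected): X = 0.593 × 2030 × (712 − 7.68) × 11.5 / 7490 = 1302 mg/L.

X ≈ 1300 mg/L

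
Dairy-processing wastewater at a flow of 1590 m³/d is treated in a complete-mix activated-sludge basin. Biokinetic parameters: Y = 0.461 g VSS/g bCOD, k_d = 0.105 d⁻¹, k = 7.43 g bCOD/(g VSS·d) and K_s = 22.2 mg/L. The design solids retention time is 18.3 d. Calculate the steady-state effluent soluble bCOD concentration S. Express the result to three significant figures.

For a completely mixed reactor with recycle the Lawrence–McCarty relation gives S = K_s·(1 + k_d·θ_c) / [θ_c·(Y·k − k_d) − 1] = 22.2 × (1 + 0.105 × 18.3) / [18.3 × (0.461 × 7.43 − 0.105) − 1] = 64.86 / 59.76 = 1.085 mg/L.

S ≈ 1.09 mg/L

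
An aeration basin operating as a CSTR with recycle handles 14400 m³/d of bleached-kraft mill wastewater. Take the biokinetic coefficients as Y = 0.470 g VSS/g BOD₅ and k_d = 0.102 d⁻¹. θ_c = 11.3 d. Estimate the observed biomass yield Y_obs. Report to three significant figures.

Correct the yield for decay: Y_obs = Y/(1 + k_d θ_c) = 0.470 / (1 + 0.102 × 11.3) = 0.470 / 2.153 = 0.2183.

Y_obs ≈ 0.218 g VSS/g BOD₅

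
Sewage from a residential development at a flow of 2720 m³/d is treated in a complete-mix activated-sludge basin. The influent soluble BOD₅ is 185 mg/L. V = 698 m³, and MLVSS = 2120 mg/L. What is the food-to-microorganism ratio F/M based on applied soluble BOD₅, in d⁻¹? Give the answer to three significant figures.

F/M = Q·S₀ / (V·X) = 2720 × 185 / (698.0 × 2120) = 0.3401 g soluble BOD₅·(g VSS·d)⁻¹.

F/M ≈ 0.340 d⁻¹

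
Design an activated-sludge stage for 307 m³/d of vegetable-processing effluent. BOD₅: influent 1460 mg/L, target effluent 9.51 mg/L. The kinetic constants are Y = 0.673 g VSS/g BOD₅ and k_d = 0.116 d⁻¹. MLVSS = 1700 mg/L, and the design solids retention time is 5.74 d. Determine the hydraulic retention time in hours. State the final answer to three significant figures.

Rearranging the biomass balance for a CMAS with decay, V = Y·Q·ΔS·θ_c / [X·(1+k_d θ_c)] = 0.673 × 307 × (1460 − 9.51) × 5.74 / [1700 × (1 + 0.116 × 5.74)] = 1.72×10^6 / 2832 = 607.4 m³.
τ = V/Q = 607.4/307 = 1.979 d, or 47.49 h.

τ ≈ 47.5 h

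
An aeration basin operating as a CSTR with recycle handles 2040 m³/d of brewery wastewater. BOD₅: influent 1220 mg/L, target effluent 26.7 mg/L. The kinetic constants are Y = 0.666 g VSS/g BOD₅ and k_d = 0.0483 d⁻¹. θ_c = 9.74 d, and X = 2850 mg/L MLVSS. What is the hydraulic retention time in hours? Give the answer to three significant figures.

Steady-state biomass mass balance: V·X·(1 + k_d·θ_c) = Y·Q·(S₀ − S)·θ_c, so V = 0.666 × 2040 × (1220 − 26.7) × 9.74 / [2850 × (1 + 0.0483 × 9.74)] = 1.58×10^7 / 4191 = 3768 m³.
HRT = V/Q = 3768 m³ / 2040 m³·d⁻¹ = 1.847 d × 24 = 44.33 h.

τ ≈ 44.3 h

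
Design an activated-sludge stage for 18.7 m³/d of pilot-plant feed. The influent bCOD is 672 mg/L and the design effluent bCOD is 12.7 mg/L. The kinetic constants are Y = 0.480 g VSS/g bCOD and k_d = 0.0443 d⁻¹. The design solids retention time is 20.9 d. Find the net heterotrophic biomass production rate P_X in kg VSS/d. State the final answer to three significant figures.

P_X ≈ 3.07 kg VSS/d

Observed yield with endogenous decay: Y_obs = Y / (1 + k_d·θ_c) = 0.480 / (1 + 0.0443 × 20.9) = 0.480 / 1.926 = 0.2492 g VSS/g bCOD.
Mass of bCOD removed per day: Q(S₀ − S) = 18.7 × 659.3 g/m³ = 12.33 kg/d.
Net biomass production P_X = Y_obs × Q·(S₀ − S) = 0.2492 × 12.33 = 3.073 kg VSS/d.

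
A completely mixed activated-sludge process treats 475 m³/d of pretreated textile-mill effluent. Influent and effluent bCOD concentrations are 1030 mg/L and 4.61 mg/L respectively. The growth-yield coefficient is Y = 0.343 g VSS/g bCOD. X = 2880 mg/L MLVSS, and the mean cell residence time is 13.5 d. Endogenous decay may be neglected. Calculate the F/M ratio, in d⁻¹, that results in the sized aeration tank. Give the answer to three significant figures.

F/M ≈ 0.217 d⁻¹

With k_d = 0 the design equation reduces to V = Y Q (S₀−S) θ_c / X = 0.343 × 475 × (1030 − 4.61) × 13.5 / 2880 = 783.1 m³.
F/M = Q·S₀ / (V·X) = 475 × 1030 / (783.1 × 2880) = 0.2169 g bCOD·(g VSS·d)⁻¹.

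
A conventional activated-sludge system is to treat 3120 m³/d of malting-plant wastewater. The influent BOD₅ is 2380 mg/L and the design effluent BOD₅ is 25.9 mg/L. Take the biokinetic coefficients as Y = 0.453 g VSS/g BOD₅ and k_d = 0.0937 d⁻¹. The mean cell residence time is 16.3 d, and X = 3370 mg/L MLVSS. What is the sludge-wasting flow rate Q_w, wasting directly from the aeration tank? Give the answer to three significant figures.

Q_w ≈ 391 m³/d

From the SRT design equation V = Y Q (S₀−S) θ_c / [X (1 + k_d θ_c)] = 0.453 × 3120 × (2380 − 25.9) × 16.3 / [3370 × (1 + 0.0937 × 16.3)] = 5.42×10^7 / 8517 = 6368 m³.
Wasting from the aeration tank: Q_w = V / θ_c = 6368 / 16.3 = 390.7 m³/d.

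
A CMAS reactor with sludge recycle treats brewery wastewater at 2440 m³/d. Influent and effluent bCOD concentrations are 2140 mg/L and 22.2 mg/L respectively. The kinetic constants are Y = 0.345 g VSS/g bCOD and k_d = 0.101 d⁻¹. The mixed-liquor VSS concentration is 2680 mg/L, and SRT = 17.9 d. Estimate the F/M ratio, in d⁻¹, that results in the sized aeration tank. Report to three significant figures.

Rearranging the biomass balance for a CMAS with decay, V = Y·Q·ΔS·θ_c / [X·(1+k_d θ_c)] = 0.345 × 2440 × (2140 − 22.2) × 17.9 / [2680 × (1 + 0.101 × 17.9)] = 3.19×10^7 / 7525 = 4241 m³.
F/M = applied load / biomass = Q·S₀/(V·X) = 2440 × 2140 / (4241 × 2680) = 0.4595 d⁻¹.

F/M ≈ 0.459 d⁻¹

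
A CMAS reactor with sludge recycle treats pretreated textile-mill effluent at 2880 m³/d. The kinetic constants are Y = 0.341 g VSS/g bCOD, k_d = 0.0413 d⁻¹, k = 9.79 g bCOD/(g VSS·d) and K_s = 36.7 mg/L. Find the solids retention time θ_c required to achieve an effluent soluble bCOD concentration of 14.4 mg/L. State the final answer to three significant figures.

From 1/θ_c = Y·k·S/(K_s + S) − k_d: Y·k·S/(K_s+S) = 0.341 × 9.79 × 14.4 / (36.7 + 14.4) = 0.9408 d⁻¹.
Then 1/θ_c = μ − k_d = 0.9408 − 0.0413 = 0.8995 d⁻¹, giving θ_c = 1.112 d.

θ_c ≈ 1.11 d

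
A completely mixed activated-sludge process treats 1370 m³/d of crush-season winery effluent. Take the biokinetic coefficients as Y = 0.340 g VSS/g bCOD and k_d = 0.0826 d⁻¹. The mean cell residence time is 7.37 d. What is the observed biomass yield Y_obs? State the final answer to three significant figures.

Observed yield with endogenous decay: Y_obs = Y / (1 + k_d·θ_c) = 0.340 / (1 + 0.0826 × 7.37) = 0.340 / 1.609 = 0.2113 g VSS/g bCOD.

Y_obs ≈ 0.211 g VSS/g bCOD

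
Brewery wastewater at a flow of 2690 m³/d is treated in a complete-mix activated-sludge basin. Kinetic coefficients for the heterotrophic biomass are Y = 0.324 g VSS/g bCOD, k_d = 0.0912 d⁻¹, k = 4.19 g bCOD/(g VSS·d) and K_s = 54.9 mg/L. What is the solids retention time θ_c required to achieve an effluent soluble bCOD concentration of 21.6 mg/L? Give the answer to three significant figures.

θ_c ≈ 3.42 d

At the target effluent, Y k S/(K_s+S) = 0.324×4.19×21.6/76.50 = 0.3833 d⁻¹.
1/θ_c = 0.3833 − 0.0912 = 0.2921 d⁻¹, so θ_c = 3.423 d.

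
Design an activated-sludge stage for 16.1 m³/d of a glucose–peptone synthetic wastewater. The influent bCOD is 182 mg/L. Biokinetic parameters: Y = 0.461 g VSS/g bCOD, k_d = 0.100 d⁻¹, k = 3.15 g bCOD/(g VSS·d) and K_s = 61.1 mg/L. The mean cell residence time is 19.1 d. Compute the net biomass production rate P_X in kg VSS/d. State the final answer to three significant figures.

Effluent substrate depends only on kinetics and SRT: S = K_s(1 + k_d θ_c) / [θ_c(Yk − k_d) − 1] = 61.1 × (1 + 0.100 × 19.1) / [19.1 × (0.461 × 3.15 − 0.100) − 1] = 177.8 / 24.83 = 7.162 mg/L.
Y_obs = Y / (1 + k_d θ_c) = 0.461 / (1 + 0.100 × 19.1) = 0.461 / 2.910 = 0.1584.
Mass of bCOD removed per day: Q(S₀ − S) = 16.1 × 174.8 g/m³ = 2.815 kg/d.
Net biomass production P_X = Y_obs × Q·(S₀ − S) = 0.1584 × 2.815 = 0.4459 kg VSS/d.

P_X ≈ 0.446 kg VSS/d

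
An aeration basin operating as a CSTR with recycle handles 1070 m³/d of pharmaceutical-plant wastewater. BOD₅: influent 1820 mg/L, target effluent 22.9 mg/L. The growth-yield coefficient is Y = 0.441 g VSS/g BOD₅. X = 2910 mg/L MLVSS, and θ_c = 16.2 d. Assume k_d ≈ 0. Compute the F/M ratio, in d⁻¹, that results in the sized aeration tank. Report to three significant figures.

F/M ≈ 0.142 d⁻¹

With k_d = 0 the design equation reduces to V = Y Q (S₀−S) θ_c / X = 0.441 × 1070 × (1820 − 22.9) × 16.2 / 2910 = 4721 m³.
F/M = Q·S₀ / (V·X) = 1070 × 1820 / (4721 × 2910) = 0.1418 g BOD₅·(g VSS·d)⁻¹.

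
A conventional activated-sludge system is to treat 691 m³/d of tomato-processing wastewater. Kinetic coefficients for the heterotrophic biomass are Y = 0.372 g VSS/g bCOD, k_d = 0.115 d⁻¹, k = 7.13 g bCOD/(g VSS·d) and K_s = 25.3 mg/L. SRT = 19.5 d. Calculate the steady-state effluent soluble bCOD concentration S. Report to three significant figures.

S ≈ 1.69 mg/L

From the Monod/SRT balance for a CMAS, S = K_s·(1+k_d θ_c)/[θ_c·(Y k − k_d) − 1] = 25.3 × (1 + 0.115 × 19.5) / [19.5 × (0.372 × 7.13 − 0.115) − 1] = 82.04 / 48.48 = 1.692 mg/L.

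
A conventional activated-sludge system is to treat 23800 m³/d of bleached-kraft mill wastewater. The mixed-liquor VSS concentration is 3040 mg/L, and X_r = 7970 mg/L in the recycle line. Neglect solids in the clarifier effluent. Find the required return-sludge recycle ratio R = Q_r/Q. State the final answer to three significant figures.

R = Q_r/Q = X/(X_r − X) = 3040 / (7970 − 3040) = 0.6166.

R ≈ 0.617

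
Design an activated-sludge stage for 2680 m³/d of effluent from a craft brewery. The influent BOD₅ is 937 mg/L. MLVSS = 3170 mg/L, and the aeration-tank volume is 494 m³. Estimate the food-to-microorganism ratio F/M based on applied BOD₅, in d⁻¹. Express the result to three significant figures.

F/M = applied load / biomass = Q·S₀/(V·X) = 2680 × 937 / (494.0 × 3170) = 1.604 d⁻¹.

F/M ≈ 1.60 d⁻¹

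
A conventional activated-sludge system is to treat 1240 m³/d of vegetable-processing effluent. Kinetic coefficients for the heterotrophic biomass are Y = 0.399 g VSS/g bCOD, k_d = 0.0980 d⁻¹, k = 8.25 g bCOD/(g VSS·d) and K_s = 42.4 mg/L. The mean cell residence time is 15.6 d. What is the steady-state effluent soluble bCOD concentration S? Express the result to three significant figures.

S ≈ 2.20 mg/L

From the Monod/SRT balance for a CMAS, S = K_s·(1+k_d θ_c)/[θ_c·(Y k − k_d) − 1] = 42.4 × (1 + 0.0980 × 15.6) / [15.6 × (0.399 × 8.25 − 0.0980) − 1] = 107.2 / 48.82 = 2.196 mg/L.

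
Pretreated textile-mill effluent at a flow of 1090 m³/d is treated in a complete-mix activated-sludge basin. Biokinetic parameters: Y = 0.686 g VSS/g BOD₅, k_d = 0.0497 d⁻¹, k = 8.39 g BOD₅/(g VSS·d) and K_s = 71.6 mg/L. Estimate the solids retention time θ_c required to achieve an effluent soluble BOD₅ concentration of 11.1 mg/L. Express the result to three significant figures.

θ_c ≈ 1.38 d

At the target effluent, Y k S/(K_s+S) = 0.686×8.39×11.1/82.70 = 0.7725 d⁻¹.
θ_c = 1/(μ − k_d) = 1/(0.7725 − 0.0497) = 1/0.7228 = 1.383 d.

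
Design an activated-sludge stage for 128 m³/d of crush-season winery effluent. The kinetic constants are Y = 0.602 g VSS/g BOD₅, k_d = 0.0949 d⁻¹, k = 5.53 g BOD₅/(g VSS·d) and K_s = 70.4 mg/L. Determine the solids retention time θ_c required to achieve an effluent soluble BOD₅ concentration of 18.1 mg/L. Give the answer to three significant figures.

θ_c ≈ 1.71 d

Specific growth rate at S = 18.1 mg/L: μ = YkS/(K_s+S) = 0.602·5.53·18.1/(70.4+18.1) = 0.6809 d⁻¹.
1/θ_c = 0.6809 − 0.0949 = 0.5860 d⁻¹, so θ_c = 1.707 d.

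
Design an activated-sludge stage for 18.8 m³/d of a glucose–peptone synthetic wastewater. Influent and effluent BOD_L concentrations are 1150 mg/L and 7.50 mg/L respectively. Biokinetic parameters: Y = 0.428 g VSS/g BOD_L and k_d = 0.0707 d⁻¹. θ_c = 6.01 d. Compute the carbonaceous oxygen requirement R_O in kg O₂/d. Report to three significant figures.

Correct the yield for decay: Y_obs = Y/(1 + k_d θ_c) = 0.428 / (1 + 0.0707 × 6.01) = 0.428 / 1.425 = 0.3004.
ΔS = 1150 − 7.50 = 1142 mg/L, so the substrate removal rate is 18.8 × 1142/1000 = 21.48 kg BOD_L/d.
Biomass synthesised: P_X = Y_obs × 21.48 = 6.452 kg VSS/d.
R_O = Q·ΔS − 1.42 P_X = 21.48 − 9.161 = 12.32 kg O₂/d.

R_O ≈ 12.3 kg O₂/d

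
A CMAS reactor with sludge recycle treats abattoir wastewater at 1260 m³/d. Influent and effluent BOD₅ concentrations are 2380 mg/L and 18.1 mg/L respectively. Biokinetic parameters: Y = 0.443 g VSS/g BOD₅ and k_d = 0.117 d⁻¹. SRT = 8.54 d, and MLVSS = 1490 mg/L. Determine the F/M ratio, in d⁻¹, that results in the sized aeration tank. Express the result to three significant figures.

Steady-state biomass mass balance: V·X·(1 + k_d·θ_c) = Y·Q·(S₀ − S)·θ_c, so V = 0.443 × 1260 × (2380 − 18.1) × 8.54 / [1490 × (1 + 0.117 × 8.54)] = 1.13×10^7 / 2979 = 3780 m³.
F/M = Q·S₀ / (V·X) = 1260 × 2380 / (3780 × 1490) = 0.5325 g BOD₅·(g VSS·d)⁻¹.

F/M ≈ 0.532 d⁻¹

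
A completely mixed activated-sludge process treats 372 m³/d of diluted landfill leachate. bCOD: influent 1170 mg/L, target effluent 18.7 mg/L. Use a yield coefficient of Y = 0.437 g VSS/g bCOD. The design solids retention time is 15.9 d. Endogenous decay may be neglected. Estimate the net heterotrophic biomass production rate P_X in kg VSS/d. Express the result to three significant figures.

With endogenous decay neglected, the observed yield equals the true yield: Y_obs = Y = 0.437 g VSS/g bCOD.
Mass of bCOD removed per day: Q(S₀ − S) = 372 × 1151 g/m³ = 428.3 kg/d.
Biomass produced: P_X = Y_obs·Q·ΔS = 0.4370 × 428.3 ≈ 187.2 kg VSS/d.

P_X ≈ 187 kg VSS/d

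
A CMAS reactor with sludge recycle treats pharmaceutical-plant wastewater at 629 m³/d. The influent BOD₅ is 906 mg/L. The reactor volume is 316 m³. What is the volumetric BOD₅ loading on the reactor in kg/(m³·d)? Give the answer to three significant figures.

L_v ≈ 1.80 kg BOD₅/(m³·d)

Applied BOD₅ load per unit volume = Q·S₀/V = (629 × 906/1000)/316.0 = 1.803 kg BOD₅·m⁻³·d⁻¹.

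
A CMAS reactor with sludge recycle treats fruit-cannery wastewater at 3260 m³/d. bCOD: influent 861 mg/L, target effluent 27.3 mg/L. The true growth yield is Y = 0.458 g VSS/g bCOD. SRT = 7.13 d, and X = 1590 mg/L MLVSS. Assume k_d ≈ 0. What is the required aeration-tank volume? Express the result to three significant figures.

Biomass mass balance (decay neglected): V·X = Y·Q·(S₀ − S)·θ_c, so V = 0.458 × 3260 × (861 − 27.3) × 7.13 / 1590 = 5582 m³.

V ≈ 5580 m³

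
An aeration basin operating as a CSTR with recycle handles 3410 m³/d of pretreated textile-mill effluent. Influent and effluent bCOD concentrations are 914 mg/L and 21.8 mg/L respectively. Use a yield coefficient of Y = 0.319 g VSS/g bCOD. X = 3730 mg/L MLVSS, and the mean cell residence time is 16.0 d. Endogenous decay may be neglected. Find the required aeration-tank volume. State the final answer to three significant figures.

Biomass mass balance (decay neglected): V·X = Y·Q·(S₀ − S)·θ_c, so V = 0.319 × 3410 × (914 − 21.8) × 16.0 / 3730 = 4163 m³.

V ≈ 4160 m³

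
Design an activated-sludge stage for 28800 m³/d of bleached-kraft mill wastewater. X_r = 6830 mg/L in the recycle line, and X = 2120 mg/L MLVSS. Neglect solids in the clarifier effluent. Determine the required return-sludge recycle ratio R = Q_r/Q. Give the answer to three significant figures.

R ≈ 0.450

Solids balance on the clarifier gives (1+R)X = R·X_r, so R = X/(X_r − X) = 2120 / (6830 − 2120) = 0.4501.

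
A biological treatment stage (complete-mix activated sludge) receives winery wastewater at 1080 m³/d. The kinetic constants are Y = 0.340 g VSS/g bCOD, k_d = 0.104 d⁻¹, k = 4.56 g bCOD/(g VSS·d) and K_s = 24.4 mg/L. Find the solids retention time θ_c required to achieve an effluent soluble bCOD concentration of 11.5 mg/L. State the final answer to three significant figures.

Specific growth rate at S = 11.5 mg/L: μ = YkS/(K_s+S) = 0.340·4.56·11.5/(24.4+11.5) = 0.4966 d⁻¹.
Then 1/θ_c = μ − k_d = 0.4966 − 0.104 = 0.3926 d⁻¹, giving θ_c = 2.547 d.

θ_c ≈ 2.55 d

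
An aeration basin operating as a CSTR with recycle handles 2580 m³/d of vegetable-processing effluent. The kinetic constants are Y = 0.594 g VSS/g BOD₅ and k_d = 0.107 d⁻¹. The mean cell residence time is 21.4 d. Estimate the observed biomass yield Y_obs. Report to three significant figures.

Observed yield with endogenous decay: Y_obs = Y / (1 + k_d·θ_c) = 0.594 / (1 + 0.107 × 21.4) = 0.594 / 3.290 = 0.1806 g VSS/g BOD₅.

Y_obs ≈ 0.181 g VSS/g BOD₅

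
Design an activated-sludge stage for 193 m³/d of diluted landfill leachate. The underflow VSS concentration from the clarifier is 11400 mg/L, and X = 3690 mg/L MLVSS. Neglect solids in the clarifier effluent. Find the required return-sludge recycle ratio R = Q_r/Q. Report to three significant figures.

R ≈ 0.479

R = Q_r/Q = X/(X_r − X) = 3690 / (11400 − 3690) = 0.4786.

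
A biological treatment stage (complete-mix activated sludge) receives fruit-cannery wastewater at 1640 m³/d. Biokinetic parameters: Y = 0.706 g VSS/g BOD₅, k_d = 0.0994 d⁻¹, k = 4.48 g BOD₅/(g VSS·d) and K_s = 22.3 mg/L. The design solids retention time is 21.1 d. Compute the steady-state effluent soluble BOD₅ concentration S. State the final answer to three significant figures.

S ≈ 1.09 mg/L

Effluent substrate depends only on kinetics and SRT: S = K_s(1 + k_d θ_c) / [θ_c(Yk − k_d) − 1] = 22.3 × (1 + 0.0994 × 21.1) / [21.1 × (0.706 × 4.48 − 0.0994) − 1] = 69.07 / 63.64 = 1.085 mg/L.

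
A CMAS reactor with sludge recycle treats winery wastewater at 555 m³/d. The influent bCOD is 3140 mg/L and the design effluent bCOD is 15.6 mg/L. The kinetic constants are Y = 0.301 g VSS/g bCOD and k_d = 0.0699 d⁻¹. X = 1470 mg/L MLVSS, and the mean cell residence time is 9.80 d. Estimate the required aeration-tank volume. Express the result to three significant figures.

V ≈ 2070 m³

Rearranging the biomass balance for a CMAS with decay, V = Y·Q·ΔS·θ_c / [X·(1+k_d θ_c)] = 0.301 × 555 × (3140 − 15.6) × 9.80 / [1470 × (1 + 0.0699 × 9.80)] = 5.12×10^6 / 2477 = 2065 m³.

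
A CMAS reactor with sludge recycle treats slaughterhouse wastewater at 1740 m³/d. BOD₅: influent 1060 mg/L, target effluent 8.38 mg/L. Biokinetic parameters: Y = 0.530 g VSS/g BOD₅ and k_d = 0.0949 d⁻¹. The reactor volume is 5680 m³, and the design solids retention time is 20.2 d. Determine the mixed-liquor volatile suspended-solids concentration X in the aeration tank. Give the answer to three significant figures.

From V·X·(1 + k_d·θ_c) = Y·Q·(S₀ − S)·θ_c: X = 0.530 × 1740 × (1060 − 8.38) × 20.2 / [5680 × (1 + 0.0949 × 20.2)] = 1182 mg/L.

X ≈ 1180 mg/L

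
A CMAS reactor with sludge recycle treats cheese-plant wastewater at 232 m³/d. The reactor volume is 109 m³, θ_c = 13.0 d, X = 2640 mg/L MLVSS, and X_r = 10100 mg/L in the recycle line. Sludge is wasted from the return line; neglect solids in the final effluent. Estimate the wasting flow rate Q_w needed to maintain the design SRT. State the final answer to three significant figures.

Q_w ≈ 2.19 m³/d

Q_w = (V·X)/(θ_c X_r) = 109.0 × 2640 / (13.0 × 10100) = 2.192 m³/d.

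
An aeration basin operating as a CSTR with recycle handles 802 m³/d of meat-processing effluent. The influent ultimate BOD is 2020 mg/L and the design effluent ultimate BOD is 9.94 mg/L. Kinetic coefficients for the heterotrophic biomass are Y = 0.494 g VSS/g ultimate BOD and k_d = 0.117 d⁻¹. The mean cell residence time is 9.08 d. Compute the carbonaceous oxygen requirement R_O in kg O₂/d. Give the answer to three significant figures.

R_O ≈ 1060 kg O₂/d

Y_obs = Y / (1 + k_d θ_c) = 0.494 / (1 + 0.117 × 9.08) = 0.494 / 2.062 = 0.2395.
Mass of ultimate BOD removed per day: Q(S₀ − S) = 802 × 2010 g/m³ = 1612 kg/d.
P_X = Y_obs·Q·(S₀ − S) = 0.2395 × 1612 = 386.1 kg VSS/d.
R_O = Q·ΔS − 1.42 P_X = 1612 − 548.3 = 1064 kg O₂/d.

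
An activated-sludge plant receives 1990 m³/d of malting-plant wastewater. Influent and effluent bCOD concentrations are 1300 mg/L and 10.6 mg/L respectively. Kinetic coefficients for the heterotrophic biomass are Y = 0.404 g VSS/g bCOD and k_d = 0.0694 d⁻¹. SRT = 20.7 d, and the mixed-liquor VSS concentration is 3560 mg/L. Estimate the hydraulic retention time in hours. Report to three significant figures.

τ ≈ 29.8 h

Steady-state biomass mass balance: V·X·(1 + k_d·θ_c) = Y·Q·(S₀ − S)·θ_c, so V = 0.404 × 1990 × (1300 − 10.6) × 20.7 / [3560 × (1 + 0.0694 × 20.7)] = 2.15×10^7 / 8674 = 2474 m³.
Hydraulic retention time τ = V/Q = 2474 / 1990 = 1.243 d = 29.83 h.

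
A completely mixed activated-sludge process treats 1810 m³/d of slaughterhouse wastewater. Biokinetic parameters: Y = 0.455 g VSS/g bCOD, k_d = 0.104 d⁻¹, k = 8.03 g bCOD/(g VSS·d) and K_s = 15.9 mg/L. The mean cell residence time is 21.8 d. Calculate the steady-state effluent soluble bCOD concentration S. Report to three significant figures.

S ≈ 0.680 mg/L

From the Monod/SRT balance for a CMAS, S = K_s·(1+k_d θ_c)/[θ_c·(Y k − k_d) − 1] = 15.9 × (1 + 0.104 × 21.8) / [21.8 × (0.455 × 8.03 − 0.104) − 1] = 51.95 / 76.38 = 0.6801 mg/L.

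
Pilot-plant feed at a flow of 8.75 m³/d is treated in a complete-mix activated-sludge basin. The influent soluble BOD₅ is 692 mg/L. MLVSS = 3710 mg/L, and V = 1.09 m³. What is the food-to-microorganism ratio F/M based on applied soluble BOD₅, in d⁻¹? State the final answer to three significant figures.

F/M = applied load / biomass = Q·S₀/(V·X) = 8.75 × 692 / (1.090 × 3710) = 1.497 d⁻¹.

F/M ≈ 1.50 d⁻¹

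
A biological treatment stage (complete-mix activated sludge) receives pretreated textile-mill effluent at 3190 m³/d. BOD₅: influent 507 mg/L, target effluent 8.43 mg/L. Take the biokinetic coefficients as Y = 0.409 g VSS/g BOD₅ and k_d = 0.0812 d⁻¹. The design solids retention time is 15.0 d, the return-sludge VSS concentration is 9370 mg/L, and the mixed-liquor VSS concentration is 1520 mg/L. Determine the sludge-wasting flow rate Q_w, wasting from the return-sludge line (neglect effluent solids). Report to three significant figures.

Q_w ≈ 31.3 m³/d

From the SRT design equation V = Y Q (S₀−S) θ_c / [X (1 + k_d θ_c)] = 0.409 × 3190 × (507 − 8.43) × 15.0 / [1520 × (1 + 0.0812 × 15.0)] = 9.76×10^6 / 3371 = 2894 m³.
Wasting from the return line (neglecting effluent solids): Q_w = V·X / (θ_c·X_r) = 2894 × 1520 / (15.0 × 9370) = 31.30 m³/d.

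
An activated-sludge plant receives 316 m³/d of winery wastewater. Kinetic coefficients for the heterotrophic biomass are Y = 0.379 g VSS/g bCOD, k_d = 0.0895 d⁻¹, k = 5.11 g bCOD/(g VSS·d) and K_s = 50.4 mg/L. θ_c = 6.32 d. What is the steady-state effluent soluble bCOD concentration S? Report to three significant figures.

S ≈ 7.39 mg/L

From the Monod/SRT balance for a CMAS, S = K_s·(1+k_d θ_c)/[θ_c·(Y k − k_d) − 1] = 50.4 × (1 + 0.0895 × 6.32) / [6.32 × (0.379 × 5.11 − 0.0895) − 1] = 78.91 / 10.67 = 7.392 mg/L.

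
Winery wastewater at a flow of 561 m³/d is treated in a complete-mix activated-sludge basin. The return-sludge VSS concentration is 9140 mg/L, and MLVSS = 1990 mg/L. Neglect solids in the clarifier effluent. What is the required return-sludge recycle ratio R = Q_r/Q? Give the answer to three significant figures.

R ≈ 0.278

Solids balance on the clarifier gives (1+R)X = R·X_r, so R = X/(X_r − X) = 1990 / (9140 − 1990) = 0.2783.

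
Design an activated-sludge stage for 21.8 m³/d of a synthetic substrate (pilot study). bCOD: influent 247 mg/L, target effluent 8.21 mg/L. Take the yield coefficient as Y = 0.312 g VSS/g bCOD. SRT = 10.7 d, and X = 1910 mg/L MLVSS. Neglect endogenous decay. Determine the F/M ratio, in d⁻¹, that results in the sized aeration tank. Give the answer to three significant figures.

F/M ≈ 0.310 d⁻¹

Biomass mass balance (decay neglected): V·X = Y·Q·(S₀ − S)·θ_c, so V = 0.312 × 21.8 × (247 − 8.21) × 10.7 / 1910 = 9.099 m³.
Food-to-microorganism ratio F/M = Q S₀ / (V X) = 21.8 × 247 / (9.099 × 1910) = 0.3098 d⁻¹.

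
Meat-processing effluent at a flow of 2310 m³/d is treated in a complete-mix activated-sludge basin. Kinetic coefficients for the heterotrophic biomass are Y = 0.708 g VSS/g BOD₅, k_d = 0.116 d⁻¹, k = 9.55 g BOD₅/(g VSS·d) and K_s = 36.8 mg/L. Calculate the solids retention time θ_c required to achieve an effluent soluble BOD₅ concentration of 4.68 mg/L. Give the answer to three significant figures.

At the target effluent, Y k S/(K_s+S) = 0.708×9.55×4.68/41.48 = 0.7629 d⁻¹.
θ_c = 1/(μ − k_d) = 1/(0.7629 − 0.116) = 1/0.6469 = 1.546 d.

θ_c ≈ 1.55 d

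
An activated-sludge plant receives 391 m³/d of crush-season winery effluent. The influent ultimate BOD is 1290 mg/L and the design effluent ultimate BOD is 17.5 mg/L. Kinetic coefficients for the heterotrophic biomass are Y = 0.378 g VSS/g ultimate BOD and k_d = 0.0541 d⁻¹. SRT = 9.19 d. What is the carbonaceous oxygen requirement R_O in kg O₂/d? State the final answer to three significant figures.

The observed yield is Y_obs = Y/(1 + k_d·θ_c) = 0.378 / (1 + 0.0541 × 9.19) = 0.378 / 1.497 = 0.2525 g VSS per g ultimate BOD removed.
ΔS = 1290 − 17.5 = 1272 mg/L, so the substrate removal rate is 391 × 1272/1000 = 497.5 kg ultimate BOD/d.
Biomass synthesised: P_X = Y_obs × 497.5 = 125.6 kg VSS/d.
Carbonaceous O₂ demand = substrate oxidised − cell-mass equivalent = 497.5 − 1.42 × 125.6 = 319.2 kg O₂/d.

R_O ≈ 319 kg O₂/d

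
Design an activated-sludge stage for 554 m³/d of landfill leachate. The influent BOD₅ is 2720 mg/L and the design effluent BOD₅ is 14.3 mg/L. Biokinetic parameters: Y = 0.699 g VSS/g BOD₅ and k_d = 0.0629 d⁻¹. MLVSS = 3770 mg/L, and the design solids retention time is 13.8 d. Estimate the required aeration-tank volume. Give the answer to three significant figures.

V ≈ 2050 m³

Steady-state biomass mass balance: V·X·(1 + k_d·θ_c) = Y·Q·(S₀ − S)·θ_c, so V = 0.699 × 554 × (2720 − 14.3) × 13.8 / [3770 × (1 + 0.0629 × 13.8)] = 1.45×10^7 / 7042 = 2053 m³.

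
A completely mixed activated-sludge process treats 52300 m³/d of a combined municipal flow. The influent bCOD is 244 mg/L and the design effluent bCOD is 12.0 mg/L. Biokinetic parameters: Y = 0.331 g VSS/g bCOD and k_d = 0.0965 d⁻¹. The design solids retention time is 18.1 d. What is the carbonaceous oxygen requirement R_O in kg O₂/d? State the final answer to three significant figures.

R_O ≈ 10100 kg O₂/d

Observed yield with endogenous decay: Y_obs = Y / (1 + k_d·θ_c) = 0.331 / (1 + 0.0965 × 18.1) = 0.331 / 2.747 = 0.1205 g VSS/g bCOD.
Q·(S₀ − S) = 52300 × (244 − 12.0) × 10⁻³ = 12134 kg/d removed.
P_X = Y_obs·Q·(S₀ − S) = 0.1205 × 12134 = 1462 kg VSS/d.
R_O = Q·(S₀ − S) − 1.42·P_X = 12134 − 1.42 × 1462 = 10057 kg O₂/d.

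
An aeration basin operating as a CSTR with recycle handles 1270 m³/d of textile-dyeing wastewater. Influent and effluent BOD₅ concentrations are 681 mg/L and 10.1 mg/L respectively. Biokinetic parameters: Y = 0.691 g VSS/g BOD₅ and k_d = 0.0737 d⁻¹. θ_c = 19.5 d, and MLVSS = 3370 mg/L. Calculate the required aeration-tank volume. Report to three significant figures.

V ≈ 1400 m³

From the SRT design equation V = Y Q (S₀−S) θ_c / [X (1 + k_d θ_c)] = 0.691 × 1270 × (681 − 10.1) × 19.5 / [3370 × (1 + 0.0737 × 19.5)] = 1.15×10^7 / 8213 = 1398 m³.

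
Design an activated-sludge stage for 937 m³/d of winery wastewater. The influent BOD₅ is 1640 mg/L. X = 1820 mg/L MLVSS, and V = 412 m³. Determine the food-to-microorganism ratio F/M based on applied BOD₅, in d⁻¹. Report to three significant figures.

Food-to-microorganism ratio F/M = Q S₀ / (V X) = 937 × 1640 / (412.0 × 1820) = 2.049 d⁻¹.

F/M ≈ 2.05 d⁻¹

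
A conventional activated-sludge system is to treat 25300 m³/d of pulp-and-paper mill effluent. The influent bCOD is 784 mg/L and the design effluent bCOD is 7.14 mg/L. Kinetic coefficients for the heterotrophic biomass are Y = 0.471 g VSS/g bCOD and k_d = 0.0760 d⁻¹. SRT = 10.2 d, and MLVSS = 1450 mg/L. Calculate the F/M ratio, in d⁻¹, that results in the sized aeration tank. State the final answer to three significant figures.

From the SRT design equation V = Y Q (S₀−S) θ_c / [X (1 + k_d θ_c)] = 0.471 × 25300 × (784 − 7.14) × 10.2 / [1450 × (1 + 0.0760 × 10.2)] = 9.44×10^7 / 2574 = 36683 m³.
F/M = Q·S₀ / (V·X) = 25300 × 784 / (36683 × 1450) = 0.3729 g bCOD·(g VSS·d)⁻¹.

F/M ≈ 0.373 d⁻¹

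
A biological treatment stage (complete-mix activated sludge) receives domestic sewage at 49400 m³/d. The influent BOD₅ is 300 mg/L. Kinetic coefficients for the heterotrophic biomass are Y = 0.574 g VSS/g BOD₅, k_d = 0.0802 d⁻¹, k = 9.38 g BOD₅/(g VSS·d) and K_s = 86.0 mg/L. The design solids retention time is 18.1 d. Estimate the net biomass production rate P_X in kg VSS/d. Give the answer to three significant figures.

P_X ≈ 3440 kg VSS/d

For a completely mixed reactor with recycle the Lawrence–McCarty relation gives S = K_s·(1 + k_d·θ_c) / [θ_c·(Y·k − k_d) − 1] = 86.0 × (1 + 0.0802 × 18.1) / [18.1 × (0.574 × 9.38 − 0.0802) − 1] = 210.8 / 95.00 = 2.219 mg/L.
The observed yield is Y_obs = Y/(1 + k_d·θ_c) = 0.574 / (1 + 0.0802 × 18.1) = 0.574 / 2.452 = 0.2341 g VSS per g BOD₅ removed.
Q·(S₀ − S) = 49400 × (300 − 2.22) × 10⁻³ = 14710 kg/d removed.
Net biomass production P_X = Y_obs × Q·(S₀ − S) = 0.2341 × 14710 = 3444 kg VSS/d.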